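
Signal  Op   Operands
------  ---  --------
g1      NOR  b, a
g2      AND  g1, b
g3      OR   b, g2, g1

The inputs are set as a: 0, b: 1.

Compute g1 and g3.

g1 = b NOR a = 1 NOR 0 = 0
g2 = g1 AND b = 0 AND 1 = 0
g3 = b OR g2 OR g1 = 1 OR 0 OR 0 = 1

g1 = 0  g3 = 1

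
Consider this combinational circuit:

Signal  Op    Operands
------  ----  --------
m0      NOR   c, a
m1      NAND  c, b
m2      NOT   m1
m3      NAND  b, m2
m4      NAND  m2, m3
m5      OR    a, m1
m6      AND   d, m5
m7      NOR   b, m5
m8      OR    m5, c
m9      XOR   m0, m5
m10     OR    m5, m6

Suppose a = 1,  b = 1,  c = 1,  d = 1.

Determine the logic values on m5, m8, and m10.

m5 = 1; m8 = 1; m10 = 1

m1 = c NAND b = 1 NAND 1 = 0
m5 = a OR m1 = 1 OR 0 = 1
m6 = d AND m5 = 1 AND 1 = 1
m8 = m5 OR c = 1 OR 1 = 1
m10 = m5 OR m6 = 1 OR 1 = 1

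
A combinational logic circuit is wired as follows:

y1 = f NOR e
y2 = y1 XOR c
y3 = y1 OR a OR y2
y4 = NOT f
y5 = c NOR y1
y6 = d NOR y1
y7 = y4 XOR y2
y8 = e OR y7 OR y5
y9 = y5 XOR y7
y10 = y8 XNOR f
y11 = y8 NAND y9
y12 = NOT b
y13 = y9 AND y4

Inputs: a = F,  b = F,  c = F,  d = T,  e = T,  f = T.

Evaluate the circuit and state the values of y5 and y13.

y1 = f NOR e = T NOR T = F
y2 = y1 XOR c = F XOR F = F
y4 = NOT f = NOT T = F
y5 = c NOR y1 = F NOR F = T
y7 = y4 XOR y2 = F XOR F = F
y9 = y5 XOR y7 = T XOR F = T
y13 = y9 AND y4 = T AND F = F

y5 = T, y13 = F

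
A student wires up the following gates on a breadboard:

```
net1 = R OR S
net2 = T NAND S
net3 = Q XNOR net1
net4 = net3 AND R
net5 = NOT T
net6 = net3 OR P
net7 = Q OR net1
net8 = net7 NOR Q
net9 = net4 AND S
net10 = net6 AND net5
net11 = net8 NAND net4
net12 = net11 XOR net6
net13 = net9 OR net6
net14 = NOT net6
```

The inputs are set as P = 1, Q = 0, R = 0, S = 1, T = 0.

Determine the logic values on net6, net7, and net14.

net1 = R OR S = 0 OR 1 = 1
net3 = Q XNOR net1 = 0 XNOR 1 = 0
net6 = net3 OR P = 0 OR 1 = 1
net7 = Q OR net1 = 0 OR 1 = 1
net14 = NOT net6 = NOT 1 = 0

net6 = 1; net7 = 1; net14 = 0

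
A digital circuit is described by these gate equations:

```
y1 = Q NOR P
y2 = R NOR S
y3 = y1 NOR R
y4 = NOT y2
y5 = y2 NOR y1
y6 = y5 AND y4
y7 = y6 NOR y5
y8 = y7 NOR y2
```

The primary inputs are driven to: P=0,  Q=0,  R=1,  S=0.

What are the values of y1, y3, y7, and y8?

y1 = Q NOR P = 0 NOR 0 = 1
y2 = R NOR S = 1 NOR 0 = 0
y3 = y1 NOR R = 1 NOR 1 = 0
y4 = NOT y2 = NOT 0 = 1
y5 = y2 NOR y1 = 0 NOR 1 = 0
y6 = y5 AND y4 = 0 AND 1 = 0
y7 = y6 NOR y5 = 0 NOR 0 = 1
y8 = y7 NOR y2 = 1 NOR 0 = 0

y1 = 1; y3 = 0; y7 = 1; y8 = 0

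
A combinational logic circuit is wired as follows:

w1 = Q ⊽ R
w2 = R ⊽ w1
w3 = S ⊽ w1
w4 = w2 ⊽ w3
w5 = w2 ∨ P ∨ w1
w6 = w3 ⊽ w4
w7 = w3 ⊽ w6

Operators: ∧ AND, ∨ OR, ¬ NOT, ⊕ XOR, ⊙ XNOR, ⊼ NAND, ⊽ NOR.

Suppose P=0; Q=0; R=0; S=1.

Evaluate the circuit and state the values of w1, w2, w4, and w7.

w1 = 1  w2 = 0  w4 = 1  w7 = 1

w1 = Q NOR R = 0 NOR 0 = 1
w2 = R NOR w1 = 0 NOR 1 = 0
w3 = S NOR w1 = 1 NOR 1 = 0
w4 = w2 NOR w3 = 0 NOR 0 = 1
w6 = w3 NOR w4 = 0 NOR 1 = 0
w7 = w3 NOR w6 = 0 NOR 0 = 1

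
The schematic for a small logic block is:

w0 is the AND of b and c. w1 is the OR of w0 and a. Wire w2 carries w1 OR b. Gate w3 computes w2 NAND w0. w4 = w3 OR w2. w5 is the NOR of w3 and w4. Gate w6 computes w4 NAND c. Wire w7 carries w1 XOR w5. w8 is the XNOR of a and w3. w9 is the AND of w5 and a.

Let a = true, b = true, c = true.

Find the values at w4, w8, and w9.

w4 = true  w8 = false  w9 = false

w0 = b AND c = true AND true = true
w1 = w0 OR a = true OR true = true
w2 = w1 OR b = true OR true = true
w3 = w2 NAND w0 = true NAND true = false
w4 = w3 OR w2 = false OR true = true
w5 = w3 NOR w4 = false NOR true = false
w8 = a XNOR w3 = true XNOR false = false
w9 = w5 AND a = false AND true = false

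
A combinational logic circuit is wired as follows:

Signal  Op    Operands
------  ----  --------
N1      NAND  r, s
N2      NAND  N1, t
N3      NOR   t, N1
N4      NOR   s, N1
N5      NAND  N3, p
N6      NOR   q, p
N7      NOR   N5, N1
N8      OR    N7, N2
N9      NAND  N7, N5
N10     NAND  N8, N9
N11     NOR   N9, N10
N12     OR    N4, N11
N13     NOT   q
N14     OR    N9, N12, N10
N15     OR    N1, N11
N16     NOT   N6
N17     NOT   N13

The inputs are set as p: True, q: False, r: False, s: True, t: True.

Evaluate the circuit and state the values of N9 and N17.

N9 = True, N17 = False

N1 = r NAND s = False NAND True = True
N3 = t NOR N1 = True NOR True = False
N5 = N3 NAND p = False NAND True = True
N7 = N5 NOR N1 = True NOR True = False
N9 = N7 NAND N5 = False NAND True = True
N13 = NOT q = NOT False = True
N17 = NOT N13 = NOT True = False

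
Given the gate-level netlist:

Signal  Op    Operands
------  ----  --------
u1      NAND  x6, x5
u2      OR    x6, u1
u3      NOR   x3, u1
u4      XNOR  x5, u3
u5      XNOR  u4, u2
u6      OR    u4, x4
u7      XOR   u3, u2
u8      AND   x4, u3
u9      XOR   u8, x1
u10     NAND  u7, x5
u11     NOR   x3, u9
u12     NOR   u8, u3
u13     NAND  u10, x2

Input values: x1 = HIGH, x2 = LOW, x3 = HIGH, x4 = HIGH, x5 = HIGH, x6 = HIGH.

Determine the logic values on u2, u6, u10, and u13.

u2 = HIGH, u6 = HIGH, u10 = LOW, u13 = HIGH

u1 = x6 NAND x5 = HIGH NAND HIGH = LOW
u2 = x6 OR u1 = HIGH OR LOW = HIGH
u3 = x3 NOR u1 = HIGH NOR LOW = LOW
u4 = x5 XNOR u3 = HIGH XNOR LOW = LOW
u6 = u4 OR x4 = LOW OR HIGH = HIGH
u7 = u3 XOR u2 = LOW XOR HIGH = HIGH
u10 = u7 NAND x5 = HIGH NAND HIGH = LOW
u13 = u10 NAND x2 = LOW NAND LOW = HIGH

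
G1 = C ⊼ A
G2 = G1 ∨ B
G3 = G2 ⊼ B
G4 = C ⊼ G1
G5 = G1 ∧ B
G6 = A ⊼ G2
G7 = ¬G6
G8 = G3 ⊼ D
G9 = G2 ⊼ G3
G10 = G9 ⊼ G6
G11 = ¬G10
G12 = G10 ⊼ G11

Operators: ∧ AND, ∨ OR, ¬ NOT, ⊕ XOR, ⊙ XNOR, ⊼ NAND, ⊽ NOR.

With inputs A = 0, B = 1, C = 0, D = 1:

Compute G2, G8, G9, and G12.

G2 = 1  G8 = 1  G9 = 1  G12 = 1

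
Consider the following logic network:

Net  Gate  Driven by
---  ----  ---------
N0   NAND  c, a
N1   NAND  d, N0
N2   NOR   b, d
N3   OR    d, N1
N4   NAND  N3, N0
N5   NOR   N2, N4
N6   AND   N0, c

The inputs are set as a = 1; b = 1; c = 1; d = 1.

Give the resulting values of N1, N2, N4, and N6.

N0 = c NAND a = 1 NAND 1 = 0
N1 = d NAND N0 = 1 NAND 0 = 1
N2 = b NOR d = 1 NOR 1 = 0
N3 = d OR N1 = 1 OR 1 = 1
N4 = N3 NAND N0 = 1 NAND 0 = 1
N6 = N0 AND c = 0 AND 1 = 0

N1 = 1, N2 = 0, N4 = 1, N6 = 0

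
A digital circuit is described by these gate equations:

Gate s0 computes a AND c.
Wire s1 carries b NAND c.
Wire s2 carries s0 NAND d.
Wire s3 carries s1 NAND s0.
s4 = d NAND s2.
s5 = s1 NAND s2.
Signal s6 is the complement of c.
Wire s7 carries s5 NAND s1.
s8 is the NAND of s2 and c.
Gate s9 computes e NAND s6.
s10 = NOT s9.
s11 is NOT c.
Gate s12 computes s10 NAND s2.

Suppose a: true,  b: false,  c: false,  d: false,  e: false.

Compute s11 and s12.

s0 = a AND c = true AND false = false
s2 = s0 NAND d = false NAND false = true
s6 = NOT c = NOT false = true
s9 = e NAND s6 = false NAND true = true
s10 = NOT s9 = NOT true = false
s11 = NOT c = NOT false = true
s12 = s10 NAND s2 = false NAND true = true

s11 = true  s12 = true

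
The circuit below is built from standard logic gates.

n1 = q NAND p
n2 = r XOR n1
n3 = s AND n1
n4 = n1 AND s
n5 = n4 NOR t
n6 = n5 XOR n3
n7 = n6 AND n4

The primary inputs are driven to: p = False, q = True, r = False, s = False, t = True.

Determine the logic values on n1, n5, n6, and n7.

n1 = True  n5 = False  n6 = False  n7 = False

n1 = q NAND p = True NAND False = True
n3 = s AND n1 = False AND True = False
n4 = n1 AND s = True AND False = False
n5 = n4 NOR t = False NOR True = False
n6 = n5 XOR n3 = False XOR False = False
n7 = n6 AND n4 = False AND False = False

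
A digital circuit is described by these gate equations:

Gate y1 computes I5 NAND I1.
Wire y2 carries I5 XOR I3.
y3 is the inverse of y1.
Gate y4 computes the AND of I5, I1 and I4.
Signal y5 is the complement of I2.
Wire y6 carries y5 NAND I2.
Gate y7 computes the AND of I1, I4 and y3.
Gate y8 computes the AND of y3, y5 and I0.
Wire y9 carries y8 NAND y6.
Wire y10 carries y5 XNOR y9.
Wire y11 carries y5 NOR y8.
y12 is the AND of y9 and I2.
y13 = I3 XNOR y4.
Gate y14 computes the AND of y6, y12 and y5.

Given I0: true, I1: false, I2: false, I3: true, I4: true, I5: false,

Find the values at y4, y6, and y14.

y4 = false, y6 = true, y14 = false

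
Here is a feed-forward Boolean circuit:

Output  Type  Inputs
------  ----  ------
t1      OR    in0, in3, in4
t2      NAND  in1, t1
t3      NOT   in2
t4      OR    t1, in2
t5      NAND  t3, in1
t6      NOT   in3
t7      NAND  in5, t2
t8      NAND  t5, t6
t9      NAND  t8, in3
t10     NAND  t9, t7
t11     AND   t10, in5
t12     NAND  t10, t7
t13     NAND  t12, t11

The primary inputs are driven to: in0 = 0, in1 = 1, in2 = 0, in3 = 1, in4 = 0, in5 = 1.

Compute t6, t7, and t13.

t6 = 0, t7 = 1, t13 = 1

t1 = in0 OR in3 OR in4 = 0 OR 1 OR 0 = 1
t2 = in1 NAND t1 = 1 NAND 1 = 0
t3 = NOT in2 = NOT 0 = 1
t5 = t3 NAND in1 = 1 NAND 1 = 0
t6 = NOT in3 = NOT 1 = 0
t7 = in5 NAND t2 = 1 NAND 0 = 1
t8 = t5 NAND t6 = 0 NAND 0 = 1
t9 = t8 NAND in3 = 1 NAND 1 = 0
t10 = t9 NAND t7 = 0 NAND 1 = 1
t11 = t10 AND in5 = 1 AND 1 = 1
t12 = t10 NAND t7 = 1 NAND 1 = 0
t13 = t12 NAND t11 = 0 NAND 1 = 1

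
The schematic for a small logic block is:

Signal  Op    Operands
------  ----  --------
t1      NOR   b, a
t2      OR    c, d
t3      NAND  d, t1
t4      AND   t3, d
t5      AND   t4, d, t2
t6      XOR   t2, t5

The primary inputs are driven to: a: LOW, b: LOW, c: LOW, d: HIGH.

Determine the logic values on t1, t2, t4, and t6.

t1 = b NOR a = LOW NOR LOW = HIGH
t2 = c OR d = LOW OR HIGH = HIGH
t3 = d NAND t1 = HIGH NAND HIGH = LOW
t4 = t3 AND d = LOW AND HIGH = LOW
t5 = t4 AND d AND t2 = LOW AND HIGH AND HIGH = LOW
t6 = t2 XOR t5 = HIGH XOR LOW = HIGH

t1 = HIGH  t2 = HIGH  t4 = LOW  t6 = HIGH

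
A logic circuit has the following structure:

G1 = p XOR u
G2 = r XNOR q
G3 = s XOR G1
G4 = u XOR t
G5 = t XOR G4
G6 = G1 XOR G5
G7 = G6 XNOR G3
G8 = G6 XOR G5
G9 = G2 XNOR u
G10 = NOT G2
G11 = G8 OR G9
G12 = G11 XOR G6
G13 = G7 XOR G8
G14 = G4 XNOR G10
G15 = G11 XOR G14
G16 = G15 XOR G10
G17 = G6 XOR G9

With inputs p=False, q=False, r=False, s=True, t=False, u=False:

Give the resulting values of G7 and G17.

G7 = False  G17 = False

G1 = p XOR u = False XOR False = False
G2 = r XNOR q = False XNOR False = True
G3 = s XOR G1 = True XOR False = True
G4 = u XOR t = False XOR False = False
G5 = t XOR G4 = False XOR False = False
G6 = G1 XOR G5 = False XOR False = False
G7 = G6 XNOR G3 = False XNOR True = False
G9 = G2 XNOR u = True XNOR False = False
G17 = G6 XOR G9 = False XOR False = False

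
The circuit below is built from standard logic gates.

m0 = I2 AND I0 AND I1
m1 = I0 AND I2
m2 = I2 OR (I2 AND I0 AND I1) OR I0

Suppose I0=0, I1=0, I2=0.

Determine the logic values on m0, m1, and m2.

m0 = 0, m1 = 0, m2 = 0

m0 = 0 AND 0 AND 0 = 0
m1 = 0 AND 0 = 0
m2 = 0 OR (0 AND 0 AND 0) OR 0 = 0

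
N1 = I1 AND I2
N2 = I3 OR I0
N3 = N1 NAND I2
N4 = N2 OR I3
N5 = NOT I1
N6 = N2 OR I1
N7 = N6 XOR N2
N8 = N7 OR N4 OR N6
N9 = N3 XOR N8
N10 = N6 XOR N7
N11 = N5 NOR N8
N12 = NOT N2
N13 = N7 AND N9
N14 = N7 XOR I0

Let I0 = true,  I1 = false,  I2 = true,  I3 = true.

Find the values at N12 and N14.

N12 = false; N14 = true

N2 = I3 OR I0 = true OR true = true
N6 = N2 OR I1 = true OR false = true
N7 = N6 XOR N2 = true XOR true = false
N12 = NOT N2 = NOT true = false
N14 = N7 XOR I0 = false XOR true = true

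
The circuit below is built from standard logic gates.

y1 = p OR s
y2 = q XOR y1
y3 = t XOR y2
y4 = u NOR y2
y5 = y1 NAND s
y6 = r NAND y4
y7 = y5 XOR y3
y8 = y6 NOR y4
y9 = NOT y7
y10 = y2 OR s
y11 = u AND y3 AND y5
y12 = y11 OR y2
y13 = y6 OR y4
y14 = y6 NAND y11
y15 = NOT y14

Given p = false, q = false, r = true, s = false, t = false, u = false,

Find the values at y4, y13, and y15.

y1 = p OR s = false OR false = false
y2 = q XOR y1 = false XOR false = false
y3 = t XOR y2 = false XOR false = false
y4 = u NOR y2 = false NOR false = true
y5 = y1 NAND s = false NAND false = true
y6 = r NAND y4 = true NAND true = false
y11 = u AND y3 AND y5 = false AND false AND true = false
y13 = y6 OR y4 = false OR true = true
y14 = y6 NAND y11 = false NAND false = true
y15 = NOT y14 = NOT true = false

y4 = true, y13 = true, y15 = false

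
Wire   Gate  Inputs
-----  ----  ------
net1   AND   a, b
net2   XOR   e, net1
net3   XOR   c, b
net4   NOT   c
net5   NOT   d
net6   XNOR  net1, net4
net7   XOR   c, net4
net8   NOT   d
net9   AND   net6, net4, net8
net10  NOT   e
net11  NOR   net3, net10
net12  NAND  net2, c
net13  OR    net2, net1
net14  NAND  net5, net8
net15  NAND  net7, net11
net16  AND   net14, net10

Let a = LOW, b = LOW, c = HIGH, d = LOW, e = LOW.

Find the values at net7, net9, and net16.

net7 = HIGH  net9 = LOW  net16 = LOW

net1 = a AND b = LOW AND LOW = LOW
net4 = NOT c = NOT HIGH = LOW
net5 = NOT d = NOT LOW = HIGH
net6 = net1 XNOR net4 = LOW XNOR LOW = HIGH
net7 = c XOR net4 = HIGH XOR LOW = HIGH
net8 = NOT d = NOT LOW = HIGH
net9 = net6 AND net4 AND net8 = HIGH AND LOW AND HIGH = LOW
net10 = NOT e = NOT LOW = HIGH
net14 = net5 NAND net8 = HIGH NAND HIGH = LOW
net16 = net14 AND net10 = LOW AND HIGH = LOW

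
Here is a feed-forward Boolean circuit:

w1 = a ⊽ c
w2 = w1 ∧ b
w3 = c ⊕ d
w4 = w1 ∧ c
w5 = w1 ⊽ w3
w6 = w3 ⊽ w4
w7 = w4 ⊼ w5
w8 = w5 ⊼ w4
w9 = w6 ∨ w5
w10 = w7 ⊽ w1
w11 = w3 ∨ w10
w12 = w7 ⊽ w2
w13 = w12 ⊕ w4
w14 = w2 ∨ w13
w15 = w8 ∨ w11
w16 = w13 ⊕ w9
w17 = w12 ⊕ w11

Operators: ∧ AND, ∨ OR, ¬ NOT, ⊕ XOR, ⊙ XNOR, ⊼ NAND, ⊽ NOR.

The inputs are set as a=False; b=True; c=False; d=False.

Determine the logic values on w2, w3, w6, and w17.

w2 = True  w3 = False  w6 = True  w17 = False

w1 = a NOR c = False NOR False = True
w2 = w1 AND b = True AND True = True
w3 = c XOR d = False XOR False = False
w4 = w1 AND c = True AND False = False
w5 = w1 NOR w3 = True NOR False = False
w6 = w3 NOR w4 = False NOR False = True
w7 = w4 NAND w5 = False NAND False = True
w10 = w7 NOR w1 = True NOR True = False
w11 = w3 OR w10 = False OR False = False
w12 = w7 NOR w2 = True NOR True = False
w17 = w12 XOR w11 = False XOR False = False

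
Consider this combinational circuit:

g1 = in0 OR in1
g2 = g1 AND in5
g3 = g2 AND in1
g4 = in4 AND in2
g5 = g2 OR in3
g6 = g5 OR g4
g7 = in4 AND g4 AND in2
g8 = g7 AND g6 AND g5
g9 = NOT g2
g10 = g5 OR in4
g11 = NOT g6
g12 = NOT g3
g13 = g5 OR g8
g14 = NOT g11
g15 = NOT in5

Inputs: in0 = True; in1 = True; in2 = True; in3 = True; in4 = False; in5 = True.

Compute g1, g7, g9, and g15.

g1 = in0 OR in1 = True OR True = True
g2 = g1 AND in5 = True AND True = True
g4 = in4 AND in2 = False AND True = False
g7 = in4 AND g4 AND in2 = False AND False AND True = False
g9 = NOT g2 = NOT True = False
g15 = NOT in5 = NOT True = False

g1 = True, g7 = False, g9 = False, g15 = False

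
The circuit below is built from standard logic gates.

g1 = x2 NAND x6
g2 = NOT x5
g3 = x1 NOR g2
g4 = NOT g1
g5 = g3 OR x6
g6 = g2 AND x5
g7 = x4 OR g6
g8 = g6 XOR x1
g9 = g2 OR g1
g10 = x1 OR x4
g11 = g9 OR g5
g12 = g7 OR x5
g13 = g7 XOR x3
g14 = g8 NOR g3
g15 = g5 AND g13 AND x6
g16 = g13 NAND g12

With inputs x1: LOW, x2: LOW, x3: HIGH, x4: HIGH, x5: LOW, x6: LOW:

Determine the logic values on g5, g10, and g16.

g5 = LOW  g10 = HIGH  g16 = HIGH

g2 = NOT x5 = NOT LOW = HIGH
g3 = x1 NOR g2 = LOW NOR HIGH = LOW
g5 = g3 OR x6 = LOW OR LOW = LOW
g6 = g2 AND x5 = HIGH AND LOW = LOW
g7 = x4 OR g6 = HIGH OR LOW = HIGH
g10 = x1 OR x4 = LOW OR HIGH = HIGH
g12 = g7 OR x5 = HIGH OR LOW = HIGH
g13 = g7 XOR x3 = HIGH XOR HIGH = LOW
g16 = g13 NAND g12 = LOW NAND HIGH = HIGH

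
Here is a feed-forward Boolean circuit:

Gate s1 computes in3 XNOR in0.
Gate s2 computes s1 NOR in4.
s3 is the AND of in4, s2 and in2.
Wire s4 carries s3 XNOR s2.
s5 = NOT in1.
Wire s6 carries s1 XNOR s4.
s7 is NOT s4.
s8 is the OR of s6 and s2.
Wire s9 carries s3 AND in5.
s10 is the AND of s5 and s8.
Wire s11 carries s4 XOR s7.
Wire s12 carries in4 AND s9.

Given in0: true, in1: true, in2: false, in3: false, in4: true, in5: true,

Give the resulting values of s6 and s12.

s1 = in3 XNOR in0 = false XNOR true = false
s2 = s1 NOR in4 = false NOR true = false
s3 = in4 AND s2 AND in2 = true AND false AND false = false
s4 = s3 XNOR s2 = false XNOR false = true
s6 = s1 XNOR s4 = false XNOR true = false
s9 = s3 AND in5 = false AND true = false
s12 = in4 AND s9 = true AND false = false

s6 = false; s12 = false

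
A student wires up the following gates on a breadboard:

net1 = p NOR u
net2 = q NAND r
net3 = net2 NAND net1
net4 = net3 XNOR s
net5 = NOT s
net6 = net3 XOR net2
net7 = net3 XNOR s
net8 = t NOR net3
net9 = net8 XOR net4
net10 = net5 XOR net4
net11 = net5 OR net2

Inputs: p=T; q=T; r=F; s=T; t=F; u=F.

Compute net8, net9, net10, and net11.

net8 = F; net9 = T; net10 = T; net11 = T

net1 = p NOR u = T NOR F = F
net2 = q NAND r = T NAND F = T
net3 = net2 NAND net1 = T NAND F = T
net4 = net3 XNOR s = T XNOR T = T
net5 = NOT s = NOT T = F
net8 = t NOR net3 = F NOR T = F
net9 = net8 XOR net4 = F XOR T = T
net10 = net5 XOR net4 = F XOR T = T
net11 = net5 OR net2 = F OR T = T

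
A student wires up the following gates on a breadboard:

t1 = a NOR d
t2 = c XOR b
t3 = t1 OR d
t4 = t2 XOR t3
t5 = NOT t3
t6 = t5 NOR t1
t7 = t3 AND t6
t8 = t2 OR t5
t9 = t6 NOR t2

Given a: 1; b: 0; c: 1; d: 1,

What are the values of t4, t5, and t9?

t4 = 0, t5 = 0, t9 = 0

t1 = a NOR d = 1 NOR 1 = 0
t2 = c XOR b = 1 XOR 0 = 1
t3 = t1 OR d = 0 OR 1 = 1
t4 = t2 XOR t3 = 1 XOR 1 = 0
t5 = NOT t3 = NOT 1 = 0
t6 = t5 NOR t1 = 0 NOR 0 = 1
t9 = t6 NOR t2 = 1 NOR 1 = 0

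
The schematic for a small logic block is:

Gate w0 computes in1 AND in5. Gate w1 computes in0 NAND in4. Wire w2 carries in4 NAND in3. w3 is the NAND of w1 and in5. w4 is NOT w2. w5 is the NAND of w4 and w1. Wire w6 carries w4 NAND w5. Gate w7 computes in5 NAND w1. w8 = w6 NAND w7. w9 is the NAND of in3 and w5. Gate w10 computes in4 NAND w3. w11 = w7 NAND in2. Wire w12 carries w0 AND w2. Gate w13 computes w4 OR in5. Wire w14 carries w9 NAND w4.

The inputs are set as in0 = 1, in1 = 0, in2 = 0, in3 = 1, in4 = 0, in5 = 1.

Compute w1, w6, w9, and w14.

w1 = 1  w6 = 1  w9 = 0  w14 = 1

w1 = in0 NAND in4 = 1 NAND 0 = 1
w2 = in4 NAND in3 = 0 NAND 1 = 1
w4 = NOT w2 = NOT 1 = 0
w5 = w4 NAND w1 = 0 NAND 1 = 1
w6 = w4 NAND w5 = 0 NAND 1 = 1
w9 = in3 NAND w5 = 1 NAND 1 = 0
w14 = w9 NAND w4 = 0 NAND 0 = 1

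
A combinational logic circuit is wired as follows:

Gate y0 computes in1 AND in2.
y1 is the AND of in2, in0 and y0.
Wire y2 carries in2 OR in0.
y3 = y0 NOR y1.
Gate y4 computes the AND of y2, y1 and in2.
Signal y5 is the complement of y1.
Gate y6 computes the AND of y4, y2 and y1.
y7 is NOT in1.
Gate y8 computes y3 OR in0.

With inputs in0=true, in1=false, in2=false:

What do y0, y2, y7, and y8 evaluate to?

y0 = false, y2 = true, y7 = true, y8 = true

y0 = in1 AND in2 = false AND false = false
y1 = in2 AND in0 AND y0 = false AND true AND false = false
y2 = in2 OR in0 = false OR true = true
y3 = y0 NOR y1 = false NOR false = true
y7 = NOT in1 = NOT false = true
y8 = y3 OR in0 = true OR true = true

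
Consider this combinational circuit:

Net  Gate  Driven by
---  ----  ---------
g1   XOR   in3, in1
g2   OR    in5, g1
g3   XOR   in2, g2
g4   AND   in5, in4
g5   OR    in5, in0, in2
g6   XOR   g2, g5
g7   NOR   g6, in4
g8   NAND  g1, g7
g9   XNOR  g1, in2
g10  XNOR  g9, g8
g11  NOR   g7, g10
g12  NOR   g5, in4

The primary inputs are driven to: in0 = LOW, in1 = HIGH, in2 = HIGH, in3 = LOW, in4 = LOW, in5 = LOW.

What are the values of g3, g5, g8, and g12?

g3 = LOW  g5 = HIGH  g8 = LOW  g12 = LOW

g1 = in3 XOR in1 = LOW XOR HIGH = HIGH
g2 = in5 OR g1 = LOW OR HIGH = HIGH
g3 = in2 XOR g2 = HIGH XOR HIGH = LOW
g5 = in5 OR in0 OR in2 = LOW OR LOW OR HIGH = HIGH
g6 = g2 XOR g5 = HIGH XOR HIGH = LOW
g7 = g6 NOR in4 = LOW NOR LOW = HIGH
g8 = g1 NAND g7 = HIGH NAND HIGH = LOW
g12 = g5 NOR in4 = HIGH NOR LOW = LOW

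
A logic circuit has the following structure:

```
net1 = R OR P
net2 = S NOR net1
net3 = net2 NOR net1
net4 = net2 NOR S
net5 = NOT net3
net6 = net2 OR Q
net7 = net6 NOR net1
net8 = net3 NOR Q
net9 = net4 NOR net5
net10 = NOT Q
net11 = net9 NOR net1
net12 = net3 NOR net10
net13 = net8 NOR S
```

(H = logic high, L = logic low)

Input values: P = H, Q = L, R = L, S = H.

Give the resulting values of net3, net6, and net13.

net1 = R OR P = L OR H = H
net2 = S NOR net1 = H NOR H = L
net3 = net2 NOR net1 = L NOR H = L
net6 = net2 OR Q = L OR L = L
net8 = net3 NOR Q = L NOR L = H
net13 = net8 NOR S = H NOR H = L

net3 = L, net6 = L, net13 = L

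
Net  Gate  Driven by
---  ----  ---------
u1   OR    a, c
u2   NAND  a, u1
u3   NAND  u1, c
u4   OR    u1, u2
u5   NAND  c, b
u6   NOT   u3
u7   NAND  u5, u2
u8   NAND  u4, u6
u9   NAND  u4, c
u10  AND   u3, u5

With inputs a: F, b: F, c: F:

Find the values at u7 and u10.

u7 = F, u10 = T

u1 = a OR c = F OR F = F
u2 = a NAND u1 = F NAND F = T
u3 = u1 NAND c = F NAND F = T
u5 = c NAND b = F NAND F = T
u7 = u5 NAND u2 = T NAND T = F
u10 = u3 AND u5 = T AND T = T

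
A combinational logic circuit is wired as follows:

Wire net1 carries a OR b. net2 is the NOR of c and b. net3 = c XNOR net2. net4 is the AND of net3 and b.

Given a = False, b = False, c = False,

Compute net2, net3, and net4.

net2 = True, net3 = False, net4 = False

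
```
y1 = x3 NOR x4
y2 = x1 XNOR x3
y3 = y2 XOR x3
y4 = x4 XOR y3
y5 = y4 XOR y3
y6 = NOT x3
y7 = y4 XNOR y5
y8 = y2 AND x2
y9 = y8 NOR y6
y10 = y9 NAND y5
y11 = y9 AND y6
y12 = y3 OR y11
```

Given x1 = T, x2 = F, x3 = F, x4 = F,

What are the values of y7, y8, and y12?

y2 = x1 XNOR x3 = T XNOR F = F
y3 = y2 XOR x3 = F XOR F = F
y4 = x4 XOR y3 = F XOR F = F
y5 = y4 XOR y3 = F XOR F = F
y6 = NOT x3 = NOT F = T
y7 = y4 XNOR y5 = F XNOR F = T
y8 = y2 AND x2 = F AND F = F
y9 = y8 NOR y6 = F NOR T = F
y11 = y9 AND y6 = F AND T = F
y12 = y3 OR y11 = F OR F = F

y7 = T, y8 = F, y12 = F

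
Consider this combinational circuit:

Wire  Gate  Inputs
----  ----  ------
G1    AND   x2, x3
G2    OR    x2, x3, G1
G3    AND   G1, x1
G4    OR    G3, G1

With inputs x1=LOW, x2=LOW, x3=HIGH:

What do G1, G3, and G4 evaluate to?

G1 = LOW, G3 = LOW, G4 = LOW

G1 = x2 AND x3 = LOW AND HIGH = LOW
G3 = G1 AND x1 = LOW AND LOW = LOW
G4 = G3 OR G1 = LOW OR LOW = LOW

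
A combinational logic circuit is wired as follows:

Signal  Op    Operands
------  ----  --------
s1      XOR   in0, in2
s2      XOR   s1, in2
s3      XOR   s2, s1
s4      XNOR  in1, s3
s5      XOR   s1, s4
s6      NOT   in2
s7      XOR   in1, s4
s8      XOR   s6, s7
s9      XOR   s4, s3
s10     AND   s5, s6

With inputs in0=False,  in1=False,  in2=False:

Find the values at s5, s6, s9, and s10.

s5 = True, s6 = True, s9 = True, s10 = True

s1 = in0 XOR in2 = False XOR False = False
s2 = s1 XOR in2 = False XOR False = False
s3 = s2 XOR s1 = False XOR False = False
s4 = in1 XNOR s3 = False XNOR False = True
s5 = s1 XOR s4 = False XOR True = True
s6 = NOT in2 = NOT False = True
s9 = s4 XOR s3 = True XOR False = True
s10 = s5 AND s6 = True AND True = True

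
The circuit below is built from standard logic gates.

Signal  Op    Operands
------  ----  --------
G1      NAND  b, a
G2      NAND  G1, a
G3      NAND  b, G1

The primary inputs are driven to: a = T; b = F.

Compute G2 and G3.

G1 = b NAND a = F NAND T = T
G2 = G1 NAND a = T NAND T = F
G3 = b NAND G1 = F NAND T = T

G2 = F  G3 = T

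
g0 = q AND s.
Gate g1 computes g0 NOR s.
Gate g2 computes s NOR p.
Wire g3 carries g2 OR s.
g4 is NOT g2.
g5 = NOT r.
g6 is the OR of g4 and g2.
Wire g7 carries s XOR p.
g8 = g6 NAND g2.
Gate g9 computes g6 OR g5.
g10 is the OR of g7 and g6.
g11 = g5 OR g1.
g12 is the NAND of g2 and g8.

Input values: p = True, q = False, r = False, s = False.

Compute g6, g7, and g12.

g2 = s NOR p = False NOR True = False
g4 = NOT g2 = NOT False = True
g6 = g4 OR g2 = True OR False = True
g7 = s XOR p = False XOR True = True
g8 = g6 NAND g2 = True NAND False = True
g12 = g2 NAND g8 = False NAND True = True

g6 = True, g7 = True, g12 = True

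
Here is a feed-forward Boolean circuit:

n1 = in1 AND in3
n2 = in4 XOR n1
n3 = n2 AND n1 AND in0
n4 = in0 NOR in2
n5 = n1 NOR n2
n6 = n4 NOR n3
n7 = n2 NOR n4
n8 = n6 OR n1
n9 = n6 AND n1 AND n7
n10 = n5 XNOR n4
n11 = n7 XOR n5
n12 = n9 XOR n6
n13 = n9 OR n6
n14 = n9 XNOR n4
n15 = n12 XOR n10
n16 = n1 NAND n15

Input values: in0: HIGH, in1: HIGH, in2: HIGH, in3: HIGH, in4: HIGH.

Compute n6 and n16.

n6 = HIGH, n16 = LOW

n1 = in1 AND in3 = HIGH AND HIGH = HIGH
n2 = in4 XOR n1 = HIGH XOR HIGH = LOW
n3 = n2 AND n1 AND in0 = LOW AND HIGH AND HIGH = LOW
n4 = in0 NOR in2 = HIGH NOR HIGH = LOW
n5 = n1 NOR n2 = HIGH NOR LOW = LOW
n6 = n4 NOR n3 = LOW NOR LOW = HIGH
n7 = n2 NOR n4 = LOW NOR LOW = HIGH
n9 = n6 AND n1 AND n7 = HIGH AND HIGH AND HIGH = HIGH
n10 = n5 XNOR n4 = LOW XNOR LOW = HIGH
n12 = n9 XOR n6 = HIGH XOR HIGH = LOW
n15 = n12 XOR n10 = LOW XOR HIGH = HIGH
n16 = n1 NAND n15 = HIGH NAND HIGH = LOW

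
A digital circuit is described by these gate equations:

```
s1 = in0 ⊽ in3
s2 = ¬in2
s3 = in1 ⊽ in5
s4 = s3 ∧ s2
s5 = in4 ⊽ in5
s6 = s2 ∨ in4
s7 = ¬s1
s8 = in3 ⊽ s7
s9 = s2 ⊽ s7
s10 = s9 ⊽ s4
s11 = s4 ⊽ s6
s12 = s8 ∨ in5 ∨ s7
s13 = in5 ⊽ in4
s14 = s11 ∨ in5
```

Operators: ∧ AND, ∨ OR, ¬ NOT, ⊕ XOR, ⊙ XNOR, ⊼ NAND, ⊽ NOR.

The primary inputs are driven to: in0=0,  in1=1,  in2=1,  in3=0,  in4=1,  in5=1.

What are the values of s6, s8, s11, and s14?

s1 = in0 NOR in3 = 0 NOR 0 = 1
s2 = NOT in2 = NOT 1 = 0
s3 = in1 NOR in5 = 1 NOR 1 = 0
s4 = s3 AND s2 = 0 AND 0 = 0
s6 = s2 OR in4 = 0 OR 1 = 1
s7 = NOT s1 = NOT 1 = 0
s8 = in3 NOR s7 = 0 NOR 0 = 1
s11 = s4 NOR s6 = 0 NOR 1 = 0
s14 = s11 OR in5 = 0 OR 1 = 1

s6 = 1  s8 = 1  s11 = 0  s14 = 1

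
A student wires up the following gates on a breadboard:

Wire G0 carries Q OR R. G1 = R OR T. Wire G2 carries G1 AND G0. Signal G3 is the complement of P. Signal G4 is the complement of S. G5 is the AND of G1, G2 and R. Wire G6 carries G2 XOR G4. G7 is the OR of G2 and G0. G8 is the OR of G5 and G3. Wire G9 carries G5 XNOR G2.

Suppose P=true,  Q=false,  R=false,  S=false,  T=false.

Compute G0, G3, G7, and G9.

G0 = Q OR R = false OR false = false
G1 = R OR T = false OR false = false
G2 = G1 AND G0 = false AND false = false
G3 = NOT P = NOT true = false
G5 = G1 AND G2 AND R = false AND false AND false = false
G7 = G2 OR G0 = false OR false = false
G9 = G5 XNOR G2 = false XNOR false = true

G0 = false, G3 = false, G7 = false, G9 = true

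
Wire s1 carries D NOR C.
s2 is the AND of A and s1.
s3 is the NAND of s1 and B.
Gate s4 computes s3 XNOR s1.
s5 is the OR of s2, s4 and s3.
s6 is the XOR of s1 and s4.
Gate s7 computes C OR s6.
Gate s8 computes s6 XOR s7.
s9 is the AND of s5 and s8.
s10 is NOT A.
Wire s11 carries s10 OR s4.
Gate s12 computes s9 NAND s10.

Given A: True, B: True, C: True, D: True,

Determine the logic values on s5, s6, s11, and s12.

s1 = D NOR C = True NOR True = False
s2 = A AND s1 = True AND False = False
s3 = s1 NAND B = False NAND True = True
s4 = s3 XNOR s1 = True XNOR False = False
s5 = s2 OR s4 OR s3 = False OR False OR True = True
s6 = s1 XOR s4 = False XOR False = False
s7 = C OR s6 = True OR False = True
s8 = s6 XOR s7 = False XOR True = True
s9 = s5 AND s8 = True AND True = True
s10 = NOT A = NOT True = False
s11 = s10 OR s4 = False OR False = False
s12 = s9 NAND s10 = True NAND False = True

s5 = True  s6 = False  s11 = False  s12 = True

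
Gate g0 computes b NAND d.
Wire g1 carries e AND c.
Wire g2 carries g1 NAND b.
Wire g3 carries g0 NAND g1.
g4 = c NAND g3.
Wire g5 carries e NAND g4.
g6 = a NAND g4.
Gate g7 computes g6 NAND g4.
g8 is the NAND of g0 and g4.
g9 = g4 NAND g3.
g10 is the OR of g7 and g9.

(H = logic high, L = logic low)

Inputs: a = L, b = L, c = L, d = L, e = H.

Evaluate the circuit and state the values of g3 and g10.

g0 = b NAND d = L NAND L = H
g1 = e AND c = H AND L = L
g3 = g0 NAND g1 = H NAND L = H
g4 = c NAND g3 = L NAND H = H
g6 = a NAND g4 = L NAND H = H
g7 = g6 NAND g4 = H NAND H = L
g9 = g4 NAND g3 = H NAND H = L
g10 = g7 OR g9 = L OR L = L

g3 = H, g10 = L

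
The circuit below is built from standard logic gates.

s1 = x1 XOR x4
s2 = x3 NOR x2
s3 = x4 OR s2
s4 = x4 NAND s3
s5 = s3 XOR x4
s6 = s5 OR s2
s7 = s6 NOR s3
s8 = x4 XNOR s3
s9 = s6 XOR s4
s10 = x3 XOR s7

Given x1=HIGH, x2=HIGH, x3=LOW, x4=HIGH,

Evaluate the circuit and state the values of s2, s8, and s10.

s2 = LOW, s8 = HIGH, s10 = LOW

s2 = x3 NOR x2 = LOW NOR HIGH = LOW
s3 = x4 OR s2 = HIGH OR LOW = HIGH
s5 = s3 XOR x4 = HIGH XOR HIGH = LOW
s6 = s5 OR s2 = LOW OR LOW = LOW
s7 = s6 NOR s3 = LOW NOR HIGH = LOW
s8 = x4 XNOR s3 = HIGH XNOR HIGH = HIGH
s10 = x3 XOR s7 = LOW XOR LOW = LOW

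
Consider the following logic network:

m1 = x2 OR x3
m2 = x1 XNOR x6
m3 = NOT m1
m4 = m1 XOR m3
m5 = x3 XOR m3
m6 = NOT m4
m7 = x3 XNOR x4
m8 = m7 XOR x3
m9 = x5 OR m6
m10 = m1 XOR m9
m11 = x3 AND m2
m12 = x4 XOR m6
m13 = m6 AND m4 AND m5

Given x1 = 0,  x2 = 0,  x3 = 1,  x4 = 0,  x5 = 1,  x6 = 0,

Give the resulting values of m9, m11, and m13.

m9 = 1; m11 = 1; m13 = 0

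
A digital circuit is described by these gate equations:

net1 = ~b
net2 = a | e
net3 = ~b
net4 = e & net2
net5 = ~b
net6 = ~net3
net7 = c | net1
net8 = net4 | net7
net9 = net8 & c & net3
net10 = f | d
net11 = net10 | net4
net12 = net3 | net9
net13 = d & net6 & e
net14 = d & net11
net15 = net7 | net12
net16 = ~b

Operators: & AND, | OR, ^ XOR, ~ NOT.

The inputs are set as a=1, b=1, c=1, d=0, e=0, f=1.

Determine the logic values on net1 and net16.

net1 = 0  net16 = 0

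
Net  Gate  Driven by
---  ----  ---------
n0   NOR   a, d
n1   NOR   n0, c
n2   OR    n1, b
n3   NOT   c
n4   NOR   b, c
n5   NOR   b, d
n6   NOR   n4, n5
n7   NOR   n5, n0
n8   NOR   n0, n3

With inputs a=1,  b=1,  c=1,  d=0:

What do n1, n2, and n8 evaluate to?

n0 = a NOR d = 1 NOR 0 = 0
n1 = n0 NOR c = 0 NOR 1 = 0
n2 = n1 OR b = 0 OR 1 = 1
n3 = NOT c = NOT 1 = 0
n8 = n0 NOR n3 = 0 NOR 0 = 1

n1 = 0, n2 = 1, n8 = 1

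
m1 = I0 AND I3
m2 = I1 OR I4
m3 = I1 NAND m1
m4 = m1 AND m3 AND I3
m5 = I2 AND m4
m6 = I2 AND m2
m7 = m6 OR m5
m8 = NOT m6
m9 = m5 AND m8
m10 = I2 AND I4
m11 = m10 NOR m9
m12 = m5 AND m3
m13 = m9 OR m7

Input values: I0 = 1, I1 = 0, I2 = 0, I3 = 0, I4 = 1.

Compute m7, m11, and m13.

m1 = I0 AND I3 = 1 AND 0 = 0
m2 = I1 OR I4 = 0 OR 1 = 1
m3 = I1 NAND m1 = 0 NAND 0 = 1
m4 = m1 AND m3 AND I3 = 0 AND 1 AND 0 = 0
m5 = I2 AND m4 = 0 AND 0 = 0
m6 = I2 AND m2 = 0 AND 1 = 0
m7 = m6 OR m5 = 0 OR 0 = 0
m8 = NOT m6 = NOT 0 = 1
m9 = m5 AND m8 = 0 AND 1 = 0
m10 = I2 AND I4 = 0 AND 1 = 0
m11 = m10 NOR m9 = 0 NOR 0 = 1
m13 = m9 OR m7 = 0 OR 0 = 0

m7 = 0, m11 = 1, m13 = 0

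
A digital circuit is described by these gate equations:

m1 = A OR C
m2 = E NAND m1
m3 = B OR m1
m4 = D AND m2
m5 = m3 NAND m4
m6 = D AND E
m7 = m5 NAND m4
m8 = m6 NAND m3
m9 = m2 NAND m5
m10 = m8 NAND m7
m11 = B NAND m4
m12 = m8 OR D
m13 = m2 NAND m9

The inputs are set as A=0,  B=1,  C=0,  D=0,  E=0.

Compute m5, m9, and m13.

m1 = A OR C = 0 OR 0 = 0
m2 = E NAND m1 = 0 NAND 0 = 1
m3 = B OR m1 = 1 OR 0 = 1
m4 = D AND m2 = 0 AND 1 = 0
m5 = m3 NAND m4 = 1 NAND 0 = 1
m9 = m2 NAND m5 = 1 NAND 1 = 0
m13 = m2 NAND m9 = 1 NAND 0 = 1

m5 = 1  m9 = 0  m13 = 1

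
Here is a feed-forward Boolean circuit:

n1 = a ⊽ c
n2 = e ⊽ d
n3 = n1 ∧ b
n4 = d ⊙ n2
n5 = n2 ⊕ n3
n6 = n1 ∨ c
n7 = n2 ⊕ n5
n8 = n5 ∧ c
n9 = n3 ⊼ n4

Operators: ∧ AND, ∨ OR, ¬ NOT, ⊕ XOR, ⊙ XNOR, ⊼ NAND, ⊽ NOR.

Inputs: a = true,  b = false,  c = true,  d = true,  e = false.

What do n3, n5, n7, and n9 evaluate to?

n1 = a NOR c = true NOR true = false
n2 = e NOR d = false NOR true = false
n3 = n1 AND b = false AND false = false
n4 = d XNOR n2 = true XNOR false = false
n5 = n2 XOR n3 = false XOR false = false
n7 = n2 XOR n5 = false XOR false = false
n9 = n3 NAND n4 = false NAND false = true

n3 = false, n5 = false, n7 = false, n9 = true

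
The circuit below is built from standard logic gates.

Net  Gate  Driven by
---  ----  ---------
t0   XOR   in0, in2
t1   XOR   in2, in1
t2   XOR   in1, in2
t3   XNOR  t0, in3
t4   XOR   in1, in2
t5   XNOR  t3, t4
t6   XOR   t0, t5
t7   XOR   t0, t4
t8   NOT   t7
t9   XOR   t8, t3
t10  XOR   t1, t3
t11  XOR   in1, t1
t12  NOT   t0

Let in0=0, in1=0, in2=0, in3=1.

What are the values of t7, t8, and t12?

t0 = in0 XOR in2 = 0 XOR 0 = 0
t4 = in1 XOR in2 = 0 XOR 0 = 0
t7 = t0 XOR t4 = 0 XOR 0 = 0
t8 = NOT t7 = NOT 0 = 1
t12 = NOT t0 = NOT 0 = 1

t7 = 0, t8 = 1, t12 = 1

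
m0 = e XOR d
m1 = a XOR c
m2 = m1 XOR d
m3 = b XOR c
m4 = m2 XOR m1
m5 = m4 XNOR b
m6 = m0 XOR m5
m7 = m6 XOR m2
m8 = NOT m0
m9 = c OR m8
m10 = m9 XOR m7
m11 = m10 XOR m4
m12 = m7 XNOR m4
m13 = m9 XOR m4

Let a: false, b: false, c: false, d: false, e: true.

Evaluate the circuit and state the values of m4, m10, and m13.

m4 = false, m10 = false, m13 = false

m0 = e XOR d = true XOR false = true
m1 = a XOR c = false XOR false = false
m2 = m1 XOR d = false XOR false = false
m4 = m2 XOR m1 = false XOR false = false
m5 = m4 XNOR b = false XNOR false = true
m6 = m0 XOR m5 = true XOR true = false
m7 = m6 XOR m2 = false XOR false = false
m8 = NOT m0 = NOT true = false
m9 = c OR m8 = false OR false = false
m10 = m9 XOR m7 = false XOR false = false
m13 = m9 XOR m4 = false XOR false = false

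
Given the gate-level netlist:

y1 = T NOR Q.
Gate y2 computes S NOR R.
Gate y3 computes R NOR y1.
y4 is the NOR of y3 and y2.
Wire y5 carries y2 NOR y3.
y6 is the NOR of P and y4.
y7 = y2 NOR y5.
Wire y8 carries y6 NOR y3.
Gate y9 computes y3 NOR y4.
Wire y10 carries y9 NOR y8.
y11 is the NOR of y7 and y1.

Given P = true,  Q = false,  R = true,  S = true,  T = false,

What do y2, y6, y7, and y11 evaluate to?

y1 = T NOR Q = false NOR false = true
y2 = S NOR R = true NOR true = false
y3 = R NOR y1 = true NOR true = false
y4 = y3 NOR y2 = false NOR false = true
y5 = y2 NOR y3 = false NOR false = true
y6 = P NOR y4 = true NOR true = false
y7 = y2 NOR y5 = false NOR true = false
y11 = y7 NOR y1 = false NOR true = false

y2 = false, y6 = false, y7 = false, y11 = false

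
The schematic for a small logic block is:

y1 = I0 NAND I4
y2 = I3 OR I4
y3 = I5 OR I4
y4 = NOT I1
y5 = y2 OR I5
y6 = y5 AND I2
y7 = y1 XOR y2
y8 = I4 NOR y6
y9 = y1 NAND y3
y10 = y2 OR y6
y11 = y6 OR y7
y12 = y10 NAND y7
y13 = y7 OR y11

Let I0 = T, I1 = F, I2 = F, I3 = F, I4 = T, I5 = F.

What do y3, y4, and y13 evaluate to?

y3 = T, y4 = T, y13 = T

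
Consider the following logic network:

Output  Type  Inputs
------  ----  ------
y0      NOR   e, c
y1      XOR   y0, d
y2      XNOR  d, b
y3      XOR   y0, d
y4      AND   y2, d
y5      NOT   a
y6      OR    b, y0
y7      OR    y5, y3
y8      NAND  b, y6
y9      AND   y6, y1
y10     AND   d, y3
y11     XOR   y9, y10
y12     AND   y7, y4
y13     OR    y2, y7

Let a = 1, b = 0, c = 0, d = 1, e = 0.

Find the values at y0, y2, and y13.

y0 = 1, y2 = 0, y13 = 0

y0 = e NOR c = 0 NOR 0 = 1
y2 = d XNOR b = 1 XNOR 0 = 0
y3 = y0 XOR d = 1 XOR 1 = 0
y5 = NOT a = NOT 1 = 0
y7 = y5 OR y3 = 0 OR 0 = 0
y13 = y2 OR y7 = 0 OR 0 = 0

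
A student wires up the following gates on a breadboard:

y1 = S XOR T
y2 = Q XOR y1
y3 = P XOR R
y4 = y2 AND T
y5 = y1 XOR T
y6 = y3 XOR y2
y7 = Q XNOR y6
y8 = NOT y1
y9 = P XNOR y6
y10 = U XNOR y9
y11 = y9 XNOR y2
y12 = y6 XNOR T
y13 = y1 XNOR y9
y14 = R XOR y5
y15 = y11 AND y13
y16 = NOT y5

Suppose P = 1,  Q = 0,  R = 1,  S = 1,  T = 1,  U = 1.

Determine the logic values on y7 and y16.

y7 = 1, y16 = 0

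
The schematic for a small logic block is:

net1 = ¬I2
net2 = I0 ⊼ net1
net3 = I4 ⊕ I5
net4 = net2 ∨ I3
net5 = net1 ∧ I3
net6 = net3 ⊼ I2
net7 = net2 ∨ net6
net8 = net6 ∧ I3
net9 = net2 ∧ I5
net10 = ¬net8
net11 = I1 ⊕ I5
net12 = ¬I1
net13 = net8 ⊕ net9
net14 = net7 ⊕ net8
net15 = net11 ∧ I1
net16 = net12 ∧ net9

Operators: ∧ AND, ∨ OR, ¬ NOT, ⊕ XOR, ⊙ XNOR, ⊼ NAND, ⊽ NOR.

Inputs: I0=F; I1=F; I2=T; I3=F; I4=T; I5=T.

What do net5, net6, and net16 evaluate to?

net5 = F, net6 = T, net16 = T

net1 = NOT I2 = NOT T = F
net2 = I0 NAND net1 = F NAND F = T
net3 = I4 XOR I5 = T XOR T = F
net5 = net1 AND I3 = F AND F = F
net6 = net3 NAND I2 = F NAND T = T
net9 = net2 AND I5 = T AND T = T
net12 = NOT I1 = NOT F = T
net16 = net12 AND net9 = T AND T = T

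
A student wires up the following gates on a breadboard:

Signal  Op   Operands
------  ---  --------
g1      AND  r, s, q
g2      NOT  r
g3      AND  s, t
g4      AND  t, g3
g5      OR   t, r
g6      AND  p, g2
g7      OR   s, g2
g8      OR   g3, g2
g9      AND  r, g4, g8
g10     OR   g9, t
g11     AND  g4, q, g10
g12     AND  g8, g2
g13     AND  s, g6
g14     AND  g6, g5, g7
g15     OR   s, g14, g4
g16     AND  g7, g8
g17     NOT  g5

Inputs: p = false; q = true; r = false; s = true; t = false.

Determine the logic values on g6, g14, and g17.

g2 = NOT r = NOT false = true
g5 = t OR r = false OR false = false
g6 = p AND g2 = false AND true = false
g7 = s OR g2 = true OR true = true
g14 = g6 AND g5 AND g7 = false AND false AND true = false
g17 = NOT g5 = NOT false = true

g6 = false  g14 = false  g17 = true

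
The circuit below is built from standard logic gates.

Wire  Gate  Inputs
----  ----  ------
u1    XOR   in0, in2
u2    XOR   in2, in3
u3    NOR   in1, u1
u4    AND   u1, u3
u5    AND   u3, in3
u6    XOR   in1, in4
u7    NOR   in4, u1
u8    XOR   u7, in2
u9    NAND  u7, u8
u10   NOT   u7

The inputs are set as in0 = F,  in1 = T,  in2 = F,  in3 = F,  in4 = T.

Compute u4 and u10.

u4 = F  u10 = T

u1 = in0 XOR in2 = F XOR F = F
u3 = in1 NOR u1 = T NOR F = F
u4 = u1 AND u3 = F AND F = F
u7 = in4 NOR u1 = T NOR F = F
u10 = NOT u7 = NOT F = T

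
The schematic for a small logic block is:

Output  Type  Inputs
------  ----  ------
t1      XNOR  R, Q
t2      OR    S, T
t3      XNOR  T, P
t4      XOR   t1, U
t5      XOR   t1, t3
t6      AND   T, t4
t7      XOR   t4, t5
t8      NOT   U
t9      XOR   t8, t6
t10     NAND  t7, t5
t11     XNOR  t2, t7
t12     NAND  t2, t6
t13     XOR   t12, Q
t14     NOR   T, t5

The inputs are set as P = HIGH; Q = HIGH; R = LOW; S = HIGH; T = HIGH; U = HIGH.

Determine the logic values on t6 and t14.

t6 = HIGH, t14 = LOW

t1 = R XNOR Q = LOW XNOR HIGH = LOW
t3 = T XNOR P = HIGH XNOR HIGH = HIGH
t4 = t1 XOR U = LOW XOR HIGH = HIGH
t5 = t1 XOR t3 = LOW XOR HIGH = HIGH
t6 = T AND t4 = HIGH AND HIGH = HIGH
t14 = T NOR t5 = HIGH NOR HIGH = LOW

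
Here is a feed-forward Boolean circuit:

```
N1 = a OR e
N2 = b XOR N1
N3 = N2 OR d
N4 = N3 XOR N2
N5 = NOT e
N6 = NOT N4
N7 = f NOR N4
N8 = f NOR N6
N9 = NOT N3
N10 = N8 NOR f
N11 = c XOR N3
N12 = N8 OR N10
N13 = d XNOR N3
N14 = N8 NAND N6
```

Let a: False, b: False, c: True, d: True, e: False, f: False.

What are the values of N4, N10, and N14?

N4 = True  N10 = False  N14 = True

N1 = a OR e = False OR False = False
N2 = b XOR N1 = False XOR False = False
N3 = N2 OR d = False OR True = True
N4 = N3 XOR N2 = True XOR False = True
N6 = NOT N4 = NOT True = False
N8 = f NOR N6 = False NOR False = True
N10 = N8 NOR f = True NOR False = False
N14 = N8 NAND N6 = True NAND False = True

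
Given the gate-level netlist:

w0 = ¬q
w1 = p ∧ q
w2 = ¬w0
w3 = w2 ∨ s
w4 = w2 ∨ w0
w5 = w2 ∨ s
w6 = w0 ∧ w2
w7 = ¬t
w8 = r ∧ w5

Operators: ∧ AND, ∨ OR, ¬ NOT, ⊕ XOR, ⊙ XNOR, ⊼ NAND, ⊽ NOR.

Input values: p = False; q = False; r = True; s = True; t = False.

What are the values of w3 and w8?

w0 = NOT q = NOT False = True
w2 = NOT w0 = NOT True = False
w3 = w2 OR s = False OR True = True
w5 = w2 OR s = False OR True = True
w8 = r AND w5 = True AND True = True

w3 = True, w8 = True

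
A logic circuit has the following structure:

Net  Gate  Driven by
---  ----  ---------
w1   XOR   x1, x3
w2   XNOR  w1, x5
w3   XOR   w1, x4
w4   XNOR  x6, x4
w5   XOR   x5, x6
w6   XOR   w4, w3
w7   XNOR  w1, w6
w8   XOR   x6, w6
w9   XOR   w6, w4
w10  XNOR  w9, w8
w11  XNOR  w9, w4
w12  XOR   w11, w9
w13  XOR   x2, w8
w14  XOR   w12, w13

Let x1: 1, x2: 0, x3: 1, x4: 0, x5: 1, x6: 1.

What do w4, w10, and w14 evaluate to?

w4 = 0, w10 = 0, w14 = 0

w1 = x1 XOR x3 = 1 XOR 1 = 0
w3 = w1 XOR x4 = 0 XOR 0 = 0
w4 = x6 XNOR x4 = 1 XNOR 0 = 0
w6 = w4 XOR w3 = 0 XOR 0 = 0
w8 = x6 XOR w6 = 1 XOR 0 = 1
w9 = w6 XOR w4 = 0 XOR 0 = 0
w10 = w9 XNOR w8 = 0 XNOR 1 = 0
w11 = w9 XNOR w4 = 0 XNOR 0 = 1
w12 = w11 XOR w9 = 1 XOR 0 = 1
w13 = x2 XOR w8 = 0 XOR 1 = 1
w14 = w12 XOR w13 = 1 XOR 1 = 0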